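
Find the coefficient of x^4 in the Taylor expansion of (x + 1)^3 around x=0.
Expand to order 4: (x + 1)^3 = x^3 + 3·x^2 + 3·x + 1 + O(x^5).
The coefficient of x^4 is 0.

Final answer: 0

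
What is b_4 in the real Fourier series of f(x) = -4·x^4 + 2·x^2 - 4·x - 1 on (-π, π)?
b_4 = (1/π) ∫_{-π}^{π} f(x)·sin(4x) dx.
Evaluate the integral (use parity and integration by parts as needed): b_4 = 2.

Final answer: 2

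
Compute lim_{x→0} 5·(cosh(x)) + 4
Direct substitution at x = 0 gives 9.

Final answer: 9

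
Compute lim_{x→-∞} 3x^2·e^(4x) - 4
The product is a 0·∞ indeterminate form at x → -∞.
Rewrite the product as 3x^2 / e^(-4x) (an ∞/∞ form) and apply L'Hôpital, or use the standard hierarchy e^(4|x|) ≫ |x^2| as x → -∞.
The indeterminate product → 0, so the limit = -4.

Final answer: -4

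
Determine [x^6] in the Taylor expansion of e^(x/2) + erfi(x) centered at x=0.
Expand to order 6: e^(x/2) + erfi(x) = x^6/46080 + x^5·(1/3840 + 1/(5·√(π))) + x^4/384 + x^3·(1/48 + 2/(3·√(π))) + x^2/8 + x·(1/2 + 2/√(π)) + 1 + O(x^7).
The coefficient of x^6 is 1/46080.

Final answer: 1/46080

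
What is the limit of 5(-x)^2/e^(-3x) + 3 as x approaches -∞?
The quotient is an ∞/∞ indeterminate form as x → -∞.
Compare growth rates of the dominant terms (exponentials ≫ polynomials ≫ logarithms), or apply L'Hôpital's rule; the quotient → 0.
Adding the constant: 0 + 3 = 3. Limit = 3.

Final answer: 3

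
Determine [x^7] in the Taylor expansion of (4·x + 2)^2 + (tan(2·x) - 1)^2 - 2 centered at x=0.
Expand to order 7: (4·x + 2)^2 + (tan(2·x) - 1)^2 - 2 = -4352·x^7/315 + 1088·x^6/45 - 128·x^5/15 + 32·x^4/3 - 16·x^3/3 + 20·x^2 + 12·x + 3 + O(x^8).
The coefficient of x^7 is -4352/315.

Final answer: -4352/315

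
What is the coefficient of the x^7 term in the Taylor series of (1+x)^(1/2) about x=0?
Expand to order 7: (1+x)^(1/2) = 33·x^7/2048 - 21·x^6/1024 + 7·x^5/256 - 5·x^4/128 + x^3/16 - x^2/8 + x/2 + 1 + O(x^8).
The coefficient of x^7 is 33/2048.

Final answer: 33/2048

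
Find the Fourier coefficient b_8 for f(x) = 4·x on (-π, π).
b_8 = (1/π) ∫_{-π}^{π} f(x)·sin(8x) dx.
Evaluate the integral (use parity and integration by parts as needed): b_8 = -1.

Final answer: -1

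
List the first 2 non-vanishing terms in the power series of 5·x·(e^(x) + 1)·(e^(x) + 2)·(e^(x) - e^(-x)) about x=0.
50·x^3 + 60·x^2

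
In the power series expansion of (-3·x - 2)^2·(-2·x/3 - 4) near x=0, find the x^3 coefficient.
Expand to order 3: (-3·x - 2)^2·(-2·x/3 - 4) = -6·x^3 - 44·x^2 - 152·x/3 - 16 + O(x^4).
The coefficient of x^3 is -6.

Final answer: -6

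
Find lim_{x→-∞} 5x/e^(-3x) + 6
The quotient is an ∞/∞ indeterminate form as x → -∞.
Compare growth rates of the dominant terms (exponentials ≫ polynomials ≫ logarithms), or apply L'Hôpital's rule; the quotient → 0.
Adding the constant: 0 + 6 = 6. Limit = 6.

Final answer: 6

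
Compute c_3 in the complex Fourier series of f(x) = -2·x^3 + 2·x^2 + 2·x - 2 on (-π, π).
Compute the real Fourier coefficients first: a_3 = -8/9, b_3 = 20/9 - 4·π^2/3.
Then c_3 = (a_3 − i·b_3)/2 = -4/9 - 10·i/9 + 2·i·π^2/3.

Final answer: -4/9 - 10·i/9 + 2·i·π^2/3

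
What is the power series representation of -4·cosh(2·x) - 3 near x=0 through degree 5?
-8·x^4/3 - 8·x^2 - 7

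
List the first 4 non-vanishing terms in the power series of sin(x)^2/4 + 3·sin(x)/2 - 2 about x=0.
-x^3/4 + x^2/4 + 3·x/2 - 2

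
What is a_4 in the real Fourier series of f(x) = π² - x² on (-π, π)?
a_4 = (1/π) ∫_{-π}^{π} f(x)·cos(4x) dx.
Evaluate the integral (use parity and integration by parts as needed): a_4 = -1/4.

Final answer: -1/4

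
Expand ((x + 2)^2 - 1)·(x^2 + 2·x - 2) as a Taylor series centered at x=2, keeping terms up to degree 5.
90 + 138·(x - 2) + 69·(x - 2)^2 + 14·(x - 2)^3 + (x - 2)^4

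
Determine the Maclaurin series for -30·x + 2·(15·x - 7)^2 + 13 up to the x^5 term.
450·x^2 - 450·x + 111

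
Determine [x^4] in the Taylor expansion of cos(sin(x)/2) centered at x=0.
Expand to order 4: cos(sin(x)/2) = 17·x^4/384 - x^2/8 + 1 + O(x^5).
The coefficient of x^4 is 17/384.

Final answer: 17/384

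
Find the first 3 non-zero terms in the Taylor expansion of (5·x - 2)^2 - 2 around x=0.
25·x^2 - 20·x + 2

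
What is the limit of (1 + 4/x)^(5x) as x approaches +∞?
As x → +∞: write (1 + 4/x)^(5x) = ((1 + 4/x)^x)^5 → (e^4)^5 = e^20.
Limit = e^(20).

Final answer: e^(20)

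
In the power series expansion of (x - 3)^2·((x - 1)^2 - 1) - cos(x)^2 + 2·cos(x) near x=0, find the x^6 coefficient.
Expand to order 6: (x - 3)^2·((x - 1)^2 - 1) - cos(x)^2 + 2·cos(x) = x^6/24 + 3·x^4/4 - 8·x^3 + 21·x^2 - 18·x + 1 + O(x^7).
The coefficient of x^6 is 1/24.

Final answer: 1/24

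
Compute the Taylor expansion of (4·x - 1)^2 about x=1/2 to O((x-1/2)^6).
1 + 8·(x - 1/2) + 16·(x - 1/2)^2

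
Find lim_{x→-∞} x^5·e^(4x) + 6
The product is a 0·∞ indeterminate form at x → -∞.
Rewrite the product as x^5 / e^(-4x) (an ∞/∞ form) and apply L'Hôpital, or use the standard hierarchy e^(4|x|) ≫ |x^5| as x → -∞.
The indeterminate product → 0, so the limit = 6.

Final answer: 6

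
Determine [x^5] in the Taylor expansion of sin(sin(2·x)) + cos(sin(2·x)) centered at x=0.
Expand to order 5: sin(sin(2·x)) + cos(sin(2·x)) = 16·x^5/5 + 10·x^4/3 - 8·x^3/3 - 2·x^2 + 2·x + 1 + O(x^6).
The coefficient of x^5 is 16/5.

Final answer: 16/5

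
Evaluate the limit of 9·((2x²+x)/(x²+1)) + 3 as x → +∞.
Evaluate the dominant behaviour as x → +∞; each term tends to a finite value or vanishes.
Limit = 21.

Final answer: 21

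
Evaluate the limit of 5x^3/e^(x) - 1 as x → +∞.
The quotient is an ∞/∞ indeterminate form as x → +∞.
The exponential denominator e^(x) dominates the polynomial numerator (e^x ≫ x^3 as x → ∞), so the quotient → 0.
Adding the constant: 0 - 1 = -1. Limit = -1.

Final answer: -1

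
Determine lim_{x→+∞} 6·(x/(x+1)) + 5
Evaluate the dominant behaviour as x → +∞; each term tends to a finite value or vanishes.
Limit = 11.

Final answer: 11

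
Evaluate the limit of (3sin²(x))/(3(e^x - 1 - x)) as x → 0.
Both numerator and denominator → 0 as x → 0; this is a 0/0 indeterminate form.
Expand each to leading order near x = 0: numerator ~ 3·x^2, denominator ~ 3·x^2/2.
The limit of the ratio is 2.

Final answer: 2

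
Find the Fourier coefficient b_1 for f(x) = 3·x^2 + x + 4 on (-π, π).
b_1 = (1/π) ∫_{-π}^{π} f(x)·sin(1x) dx.
Evaluate the integral (use parity and integration by parts as needed): b_1 = 2.

Final answer: 2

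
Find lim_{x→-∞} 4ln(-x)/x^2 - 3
The quotient is an ∞/∞ indeterminate form as x → -∞.
Compare growth rates of the dominant terms (exponentials ≫ polynomials ≫ logarithms), or apply L'Hôpital's rule; the quotient → 0.
Adding the constant: 0 - 3 = -3. Limit = -3.

Final answer: -3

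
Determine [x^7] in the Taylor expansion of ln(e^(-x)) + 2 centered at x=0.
Expand to order 7: ln(e^(-x)) + 2 = 2 - x + O(x^8).
The coefficient of x^7 is 0.

Final answer: 0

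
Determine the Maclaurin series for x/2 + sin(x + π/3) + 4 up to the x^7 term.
-x^7/10080 - √(3)·x^6/1440 + x^5/240 + √(3)·x^4/48 - x^3/12 - √(3)·x^2/4 + x + √(3)/2 + 4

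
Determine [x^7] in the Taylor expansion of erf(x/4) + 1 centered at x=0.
Expand to order 7: erf(x/4) + 1 = -x^7/(344064·√(π)) + x^5/(5120·√(π)) - x^3/(96·√(π)) + x/(2·√(π)) + 1 + O(x^8).
The coefficient of x^7 is -1/(344064·√(π)).

Final answer: -1/(344064·√(π))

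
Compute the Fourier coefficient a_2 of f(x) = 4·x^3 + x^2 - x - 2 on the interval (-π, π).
a_2 = (1/π) ∫_{-π}^{π} f(x)·cos(2x) dx.
Evaluate the integral (use parity and integration by parts as needed): a_2 = 1.

Final answer: 1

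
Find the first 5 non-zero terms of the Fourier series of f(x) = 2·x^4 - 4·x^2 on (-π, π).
(112 - 16·π^2)·cos(x) + (-10 + 4·π^2)·cos(2·x) + (80/27 - 16·π^2/9)·cos(3·x) + (-11/8 + π^2)·cos(4·x) - 4·π^2/3 + 2·π^4/5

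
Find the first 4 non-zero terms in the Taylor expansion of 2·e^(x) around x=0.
x^3/3 + x^2 + 2·x + 2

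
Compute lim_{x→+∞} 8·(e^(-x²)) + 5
Evaluate the dominant behaviour as x → +∞; each term tends to a finite value or vanishes.
Limit = 5.

Final answer: 5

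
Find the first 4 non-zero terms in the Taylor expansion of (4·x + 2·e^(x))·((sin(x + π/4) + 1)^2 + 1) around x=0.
x^3·(6·(√(2)/2 + 1)^2·(-√(2)/(2·(√(2)/2 + 1)) + 1/(2·(√(2)/2 + 1)^2)) + 2·(√(2)/2 + 1)^2·(-1/(2·(√(2)/2 + 1)^2) - √(2)/(6·(√(2)/2 + 1))) + 1/3 + (√(2)/2 + 1)^2/3 + √(2)·(√(2)/2 + 1)) + x^2·(2·(√(2)/2 + 1)^2·(-√(2)/(2·(√(2)/2 + 1)) + 1/(2·(√(2)/2 + 1)^2)) + 1 + (√(2)/2 + 1)^2 + 6·√(2)·(√(2)/2 + 1)) + x·(2·√(2)·(√(2)/2 + 1) + 6 + 6·(√(2)/2 + 1)^2) + 2 + 2·(√(2)/2 + 1)^2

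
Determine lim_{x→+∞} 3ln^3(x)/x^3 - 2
The quotient is an ∞/∞ indeterminate form as x → +∞.
The polynomial denominator x^3 dominates the logarithmic numerator (any positive power of x ≫ ln^3(x) as x → ∞), so the quotient → 0.
Adding the constant: 0 - 2 = -2. Limit = -2.

Final answer: -2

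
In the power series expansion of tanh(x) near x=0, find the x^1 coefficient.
Expand to order 1: tanh(x) = x + O(x^2).
The coefficient of x^1 is 1.

Final answer: 1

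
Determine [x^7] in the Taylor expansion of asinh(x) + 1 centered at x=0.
Expand to order 7: asinh(x) + 1 = -5·x^7/112 + 3·x^5/40 - x^3/6 + x + 1 + O(x^8).
The coefficient of x^7 is -5/112.

Final answer: -5/112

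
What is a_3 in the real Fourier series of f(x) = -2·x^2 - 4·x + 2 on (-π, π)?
a_3 = (1/π) ∫_{-π}^{π} f(x)·cos(3x) dx.
Evaluate the integral (use parity and integration by parts as needed): a_3 = 8/9.

Final answer: 8/9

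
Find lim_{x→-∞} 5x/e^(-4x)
This is an ∞/∞ indeterminate form as x → -∞.
Compare growth rates of the dominant terms (exponentials ≫ polynomials ≫ logarithms), or apply L'Hôpital's rule; the quotient → 0.
Limit = 0.

Final answer: 0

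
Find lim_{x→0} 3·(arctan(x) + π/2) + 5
Direct substitution at x = 0 gives 3·π/2 + 5.

Final answer: 3·π/2 + 5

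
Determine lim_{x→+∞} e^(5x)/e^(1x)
This is an ∞/∞ indeterminate form as x → +∞.
Rewrite e^(5x)/e^(1x) = e^((5−1)x) = e^(4x); the exponent coefficient is 4 > 0 so e^(4x) → ∞.
Limit = ∞.

Final answer: ∞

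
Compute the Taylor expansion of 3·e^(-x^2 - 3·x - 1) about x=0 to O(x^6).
117·x^5·e^(-1)/40 - 15·x^4·e^(-1)/8 - 9·x^3·e^(-1)/2 + 21·x^2·e^(-1)/2 - 9·x·e^(-1) + 3·e^(-1)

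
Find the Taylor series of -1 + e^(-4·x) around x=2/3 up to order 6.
(1 - e^(8/3))·e^(-8/3) - 4·e^(-8/3)·(x - 2/3) + 8·e^(-8/3)·(x - 2/3)^2 - 32·e^(-8/3)·(x - 2/3)^3/3 + 32·e^(-8/3)·(x - 2/3)^4/3 - 128·e^(-8/3)·(x - 2/3)^5/15 + 256·e^(-8/3)·(x - 2/3)^6/45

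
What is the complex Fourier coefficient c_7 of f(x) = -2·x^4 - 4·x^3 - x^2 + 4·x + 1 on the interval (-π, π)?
Compute the real Fourier coefficients first: a_7 = 100/2401 + 16·π^2/49, b_7 = 440/343 - 8·π^2/7.
Then c_7 = (a_7 − i·b_7)/2 = 50/2401 + 8·π^2/49 - 220·i/343 + 4·i·π^2/7.

Final answer: 50/2401 + 8·π^2/49 - 220·i/343 + 4·i·π^2/7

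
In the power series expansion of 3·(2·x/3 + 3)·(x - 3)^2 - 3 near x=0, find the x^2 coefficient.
Expand to order 2: 3·(2·x/3 + 3)·(x - 3)^2 - 3 = -3·x^2 - 36·x + 78 + O(x^3).
The coefficient of x^2 is -3.

Final answer: -3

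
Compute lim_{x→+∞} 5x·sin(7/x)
As x → +∞: let u = 7/x → 0⁺; then 5·x·sin(7/x) = 5·7·sin(u)/u → 5·7·1 = 35.
Limit = 35.

Final answer: 35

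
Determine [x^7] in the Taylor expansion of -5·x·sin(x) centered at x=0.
Expand to order 7: -5·x·sin(x) = -x^6/24 + 5·x^4/6 - 5·x^2 + O(x^8).
The coefficient of x^7 is 0.

Final answer: 0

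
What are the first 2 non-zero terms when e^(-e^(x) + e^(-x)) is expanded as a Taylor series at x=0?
1 - 2·x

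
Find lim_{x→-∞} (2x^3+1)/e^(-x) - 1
The quotient is an ∞/∞ indeterminate form as x → -∞.
Compare growth rates of the dominant terms (exponentials ≫ polynomials ≫ logarithms), or apply L'Hôpital's rule; the quotient → 0.
Adding the constant: 0 - 1 = -1. Limit = -1.

Final answer: -1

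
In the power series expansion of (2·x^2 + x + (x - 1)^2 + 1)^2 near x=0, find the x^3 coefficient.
Expand to order 3: (2·x^2 + x + (x - 1)^2 + 1)^2 = -6·x^3 + 13·x^2 - 4·x + 4 + O(x^4).
The coefficient of x^3 is -6.

Final answer: -6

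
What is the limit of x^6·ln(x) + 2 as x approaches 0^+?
The product is a 0·∞ indeterminate form at x → 0⁺.
Rewrite the product as ln(x) / x^(-6) and apply L'Hôpital, or use the standard hierarchy x^(-6) ≫ |ln x| as x → 0⁺.
The indeterminate product → 0, so the limit = 2.

Final answer: 2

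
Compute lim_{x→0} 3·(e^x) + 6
Direct substitution at x = 0 gives 9.

Final answer: 9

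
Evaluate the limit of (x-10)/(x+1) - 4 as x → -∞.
Evaluate the dominant behaviour as x → -∞; each term tends to a finite value or vanishes.
Limit = -3.

Final answer: -3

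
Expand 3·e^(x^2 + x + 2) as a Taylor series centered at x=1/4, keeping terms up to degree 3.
3·e^(37/16) + 9·e^(37/16)·(x - 1/4)/2 + 51·e^(37/16)·(x - 1/4)^2/8 + 99·e^(37/16)·(x - 1/4)^3/16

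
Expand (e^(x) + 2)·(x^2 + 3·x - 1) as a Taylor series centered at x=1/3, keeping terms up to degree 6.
e^(1/3)/9 + 2/9 + (34·e^(1/3)/9 + 22/3)·(x - 1/3) + (2 + 85·e^(1/3)/18)·(x - 1/3)^2 + 77·e^(1/3)·(x - 1/3)^3/27 + 241·e^(1/3)·(x - 1/3)^4/216 + 173·e^(1/3)·(x - 1/3)^5/540 + 469·e^(1/3)·(x - 1/3)^6/6480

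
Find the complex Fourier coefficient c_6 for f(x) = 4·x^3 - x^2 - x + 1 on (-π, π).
Compute the real Fourier coefficients first: a_6 = -1/9, b_6 = 5/9 - 4·π^2/3.
Then c_6 = (a_6 − i·b_6)/2 = -1/18 - 5·i/18 + 2·i·π^2/3.

Final answer: -1/18 - 5·i/18 + 2·i·π^2/3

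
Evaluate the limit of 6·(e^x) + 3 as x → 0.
Direct substitution at x = 0 gives 9.

Final answer: 9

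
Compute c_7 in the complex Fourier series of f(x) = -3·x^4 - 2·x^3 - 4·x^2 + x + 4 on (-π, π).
Compute the real Fourier coefficients first: a_7 = 640/2401 + 24·π^2/49, b_7 = 122/343 - 4·π^2/7.
Then c_7 = (a_7 − i·b_7)/2 = 320/2401 + 12·π^2/49 - 61·i/343 + 2·i·π^2/7.

Final answer: 320/2401 + 12·π^2/49 - 61·i/343 + 2·i·π^2/7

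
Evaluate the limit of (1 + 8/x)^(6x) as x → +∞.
As x → +∞: write (1 + 8/x)^(6x) = ((1 + 8/x)^x)^6 → (e^8)^6 = e^48.
Limit = e^(48).

Final answer: e^(48)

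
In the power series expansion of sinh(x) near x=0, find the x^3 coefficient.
Expand to order 3: sinh(x) = x^3/6 + x + O(x^4).
The coefficient of x^3 is 1/6.

Final answer: 1/6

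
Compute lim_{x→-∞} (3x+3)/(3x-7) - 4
Evaluate the dominant behaviour as x → -∞; each term tends to a finite value or vanishes.
Limit = -3.

Final answer: -3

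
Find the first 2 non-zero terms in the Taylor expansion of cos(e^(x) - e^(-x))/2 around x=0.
1/2 - x^2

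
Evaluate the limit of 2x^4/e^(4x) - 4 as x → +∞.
The quotient is an ∞/∞ indeterminate form as x → +∞.
The exponential denominator e^(4x) dominates the polynomial numerator (e^x ≫ x^4 as x → ∞), so the quotient → 0.
Adding the constant: 0 - 4 = -4. Limit = -4.

Final answer: -4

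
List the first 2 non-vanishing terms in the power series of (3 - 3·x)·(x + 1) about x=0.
3 - 3·x^2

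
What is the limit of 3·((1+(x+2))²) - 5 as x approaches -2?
Direct substitution at x = -2 gives -2.

Final answer: -2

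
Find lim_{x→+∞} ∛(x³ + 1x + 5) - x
This is an ∞ − ∞ indeterminate form.
Multiply by (A² + AB + B²)/(A² + AB + B²) where A = ∛(x³+1x + 5), B = x to use A³ − B³ = (A−B)(A²+AB+B²); the x³ terms cancel, leaving (1x + 5)/(A²+AB+B²) with denominator ~ 3x², so the limit is 0.
Limit = 0.

Final answer: 0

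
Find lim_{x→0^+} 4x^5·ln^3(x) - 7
The product is a 0·∞ indeterminate form at x → 0⁺.
Rewrite the product as 4·ln^3(x) / x^(-5) and apply L'Hôpital, or use the standard hierarchy x^(-5) ≫ |ln x|^3 as x → 0⁺.
The indeterminate product → 0, so the limit = -7.

Final answer: -7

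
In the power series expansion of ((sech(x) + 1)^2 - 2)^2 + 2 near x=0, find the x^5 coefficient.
Expand to order 5: ((sech(x) + 1)^2 - 2)^2 + 2 = 25·x^4/3 - 8·x^2 + 6 + O(x^6).
The coefficient of x^5 is 0.

Final answer: 0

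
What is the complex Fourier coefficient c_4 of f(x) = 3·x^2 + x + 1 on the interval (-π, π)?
Compute the real Fourier coefficients first: a_4 = 3/4, b_4 = -1/2.
Then c_4 = (a_4 − i·b_4)/2 = 3/8 + i/4.

Final answer: 3/8 + i/4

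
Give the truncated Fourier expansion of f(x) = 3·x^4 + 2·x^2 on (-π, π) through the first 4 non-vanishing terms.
(136 - 24·π^2)·cos(x) + (-7 + 6·π^2)·cos(2·x) + (8/9 - 8·π^2/3)·cos(3·x) + 2·π^2/3 + 3·π^4/5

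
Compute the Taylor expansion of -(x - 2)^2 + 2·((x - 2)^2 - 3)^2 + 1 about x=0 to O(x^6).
2·x^4 - 16·x^3 + 35·x^2 - 12·x - 1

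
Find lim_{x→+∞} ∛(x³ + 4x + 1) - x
This is an ∞ − ∞ indeterminate form.
Multiply by (A² + AB + B²)/(A² + AB + B²) where A = ∛(x³+4x + 1), B = x to use A³ − B³ = (A−B)(A²+AB+B²); the x³ terms cancel, leaving (4x + 1)/(A²+AB+B²) with denominator ~ 3x², so the limit is 0.
Limit = 0.

Final answer: 0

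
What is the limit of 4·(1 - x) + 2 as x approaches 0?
Direct substitution at x = 0 gives 6.

Final answer: 6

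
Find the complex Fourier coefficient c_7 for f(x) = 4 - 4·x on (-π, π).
Compute the real Fourier coefficients first: a_7 = 0, b_7 = -8/7.
Then c_7 = (a_7 − i·b_7)/2 = 4·i/7.

Final answer: 4·i/7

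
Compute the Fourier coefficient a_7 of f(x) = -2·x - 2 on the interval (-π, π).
a_7 = (1/π) ∫_{-π}^{π} f(x)·cos(7x) dx.
Evaluate the integral (use parity and integration by parts as needed): a_7 = 0.

Final answer: 0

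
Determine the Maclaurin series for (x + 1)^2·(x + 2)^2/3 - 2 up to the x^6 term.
x^4/3 + 2·x^3 + 13·x^2/3 + 4·x - 2/3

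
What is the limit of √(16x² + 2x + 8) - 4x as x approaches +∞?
As x → +∞: multiply by the conjugate to get (2x+8)/(√(16x²+2x+8)+4x); the denominator ~ 8x, so the limit is 2/8 = 1/4.
Limit = 1/4.

Final answer: 1/4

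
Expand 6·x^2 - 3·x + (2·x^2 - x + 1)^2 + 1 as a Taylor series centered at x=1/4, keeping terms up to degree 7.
89/64 + 19·(x - 1/4)^2/2 + 4·(x - 1/4)^4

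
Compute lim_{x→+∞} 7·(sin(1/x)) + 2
Evaluate the dominant behaviour as x → +∞; each term tends to a finite value or vanishes.
Limit = 2.

Final answer: 2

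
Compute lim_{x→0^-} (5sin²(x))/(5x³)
Both numerator and denominator → 0 as x → 0^-; this is a 0/0 indeterminate form.
Expand each to leading order near x = 0: numerator ~ 5·x^2, denominator ~ 5·x^3.
The limit of the ratio is -∞.

Final answer: -∞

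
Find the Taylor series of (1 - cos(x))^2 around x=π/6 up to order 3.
-√(3) + 7/4 + (1 - √(3)/2)·(x - π/6) + (-√(3)/(7 - 4·√(3)) + 3/(-2 + √(3)) - 7·√(3)/(-8 + 4·√(3)) + 7/(28 - 16·√(3)))·(x - π/6)^2 + (-3/(7 - 4·√(3)) + 7/(-24 + 12·√(3)) - √(3)/(-6 + 3·√(3)) + 7·√(3)/(28 - 16·√(3)))·(x - π/6)^3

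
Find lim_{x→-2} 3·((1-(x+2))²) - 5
Direct substitution at x = -2 gives -2.

Final answer: -2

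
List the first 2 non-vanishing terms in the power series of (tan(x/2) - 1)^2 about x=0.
1 - x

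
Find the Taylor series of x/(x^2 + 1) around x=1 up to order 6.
1/2 - (x - 1)^2/4 + (x - 1)^3/4 - (x - 1)^4/8 + (x - 1)^6/16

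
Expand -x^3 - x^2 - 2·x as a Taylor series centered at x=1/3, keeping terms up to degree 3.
-22/27 - 3·(x - 1/3) - 2·(x - 1/3)^2 - (x - 1/3)^3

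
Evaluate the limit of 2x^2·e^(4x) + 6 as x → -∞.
The product is a 0·∞ indeterminate form at x → -∞.
Rewrite the product as 2x^2 / e^(-4x) (an ∞/∞ form) and apply L'Hôpital, or use the standard hierarchy e^(4|x|) ≫ |x^2| as x → -∞.
The indeterminate product → 0, so the limit = 6.

Final answer: 6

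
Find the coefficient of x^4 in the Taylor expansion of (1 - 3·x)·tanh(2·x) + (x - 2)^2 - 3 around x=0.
Expand to order 4: (1 - 3·x)·tanh(2·x) + (x - 2)^2 - 3 = 8·x^4 - 8·x^3/3 - 5·x^2 - 2·x + 1 + O(x^5).
The coefficient of x^4 is 8.

Final answer: 8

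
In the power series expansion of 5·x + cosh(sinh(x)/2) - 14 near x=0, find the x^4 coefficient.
Expand to order 4: 5·x + cosh(sinh(x)/2) - 14 = 17·x^4/384 + x^2/8 + 5·x - 13 + O(x^5).
The coefficient of x^4 is 17/384.

Final answer: 17/384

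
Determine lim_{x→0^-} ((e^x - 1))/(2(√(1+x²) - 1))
Both numerator and denominator → 0 as x → 0^-; this is a 0/0 indeterminate form.
Expand each to leading order near x = 0: numerator ~ x, denominator ~ x^2.
The limit of the ratio is -∞.

Final answer: -∞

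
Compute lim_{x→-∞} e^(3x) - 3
Evaluate the dominant behaviour as x → -∞; each term tends to a finite value or vanishes.
Limit = -3.

Final answer: -3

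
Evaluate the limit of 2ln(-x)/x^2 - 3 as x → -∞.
The quotient is an ∞/∞ indeterminate form as x → -∞.
Compare growth rates of the dominant terms (exponentials ≫ polynomials ≫ logarithms), or apply L'Hôpital's rule; the quotient → 0.
Adding the constant: 0 - 3 = -3. Limit = -3.

Final answer: -3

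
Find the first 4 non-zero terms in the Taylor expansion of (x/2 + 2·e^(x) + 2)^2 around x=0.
23·x^3/3 + 57·x^2/4 + 20·x + 16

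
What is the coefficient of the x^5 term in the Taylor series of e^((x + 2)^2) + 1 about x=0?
106·e^(4)/5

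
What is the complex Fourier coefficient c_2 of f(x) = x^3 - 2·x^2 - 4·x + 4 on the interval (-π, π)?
Compute the real Fourier coefficients first: a_2 = -2, b_2 = 11/2 - π^2.
Then c_2 = (a_2 − i·b_2)/2 = -1 - 11·i/4 + i·π^2/2.

Final answer: -1 - 11·i/4 + i·π^2/2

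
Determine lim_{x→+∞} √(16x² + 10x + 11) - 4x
As x → +∞: multiply by the conjugate to get (10x+11)/(√(16x²+10x+11)+4x); the denominator ~ 8x, so the limit is 10/8 = 5/4.
Limit = 5/4.

Final answer: 5/4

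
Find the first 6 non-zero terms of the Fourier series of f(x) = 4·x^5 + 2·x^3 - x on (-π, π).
(-156·π^2 + 8·π^4 + 934)·sin(x) + (-4·π^4 - 26 + 18·π^2)·sin(2·x) + (-124·π^2/27 + 194/81 + 8·π^4/3)·sin(3·x) + (-2·π^4 - 1/16 + 3·π^2/2)·sin(4·x) + (-12·π^2/25 - 178/625 + 8·π^4/5)·sin(5·x) + (-4·π^4/3 + 26/81 + 2·π^2/27)·sin(6·x)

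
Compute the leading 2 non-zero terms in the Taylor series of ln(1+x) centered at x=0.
-x^2/2 + x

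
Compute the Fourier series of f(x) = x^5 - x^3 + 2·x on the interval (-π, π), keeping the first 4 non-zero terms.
(-42·π^2 + 2·π^4 + 256)·sin(x) + (-π^4 - 11 + 6·π^2)·sin(2·x) + (-58·π^2/27 + 224/81 + 2·π^4/3)·sin(3·x) + (-π^4/2 - 91/64 + 9·π^2/8)·sin(4·x)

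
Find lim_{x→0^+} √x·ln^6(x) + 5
The product is a 0·∞ indeterminate form at x → 0⁺.
Rewrite the product as ln^6(x) / x^(-1/2) and apply L'Hôpital, or use the standard hierarchy x^(-1/2) ≫ |ln x|^6 as x → 0⁺.
The indeterminate product → 0, so the limit = 5.

Final answer: 5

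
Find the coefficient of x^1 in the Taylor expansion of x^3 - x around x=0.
Expand to order 1: x^3 - x = -x + O(x^2).
The coefficient of x^1 is -1.

Final answer: -1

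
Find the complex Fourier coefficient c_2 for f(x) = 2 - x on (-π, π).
Compute the real Fourier coefficients first: a_2 = 0, b_2 = 1.
Then c_2 = (a_2 − i·b_2)/2 = -i/2.

Final answer: -i/2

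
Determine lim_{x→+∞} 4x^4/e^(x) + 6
The quotient is an ∞/∞ indeterminate form as x → +∞.
The exponential denominator e^(x) dominates the polynomial numerator (e^x ≫ x^4 as x → ∞), so the quotient → 0.
Adding the constant: 0 + 6 = 6. Limit = 6.

Final answer: 6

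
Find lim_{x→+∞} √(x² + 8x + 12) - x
This is an ∞ − ∞ indeterminate form.
Multiply and divide by the conjugate √(x²+8x + 12) + x; the x² terms cancel, leaving (8x + 12)/(√(x²+8x + 12)+x) → 8/2 = 4.
Limit = 4.

Final answer: 4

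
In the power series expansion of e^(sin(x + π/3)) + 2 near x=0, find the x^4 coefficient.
Expand to order 4: e^(sin(x + π/3)) + 2 = x^4·(-√(3)·e^(√(3)/2)/96 + 7·e^(√(3)/2)/128) + x^3·(-√(3)·e^(√(3)/2)/8 - e^(√(3)/2)/16) + x^2·(-√(3)·e^(√(3)/2)/4 + e^(√(3)/2)/8) + x·e^(√(3)/2)/2 + 2 + e^(√(3)/2) + O(x^5).
The coefficient of x^4 is -√(3)·e^(√(3)/2)/96 + 7·e^(√(3)/2)/128.

Final answer: -√(3)·e^(√(3)/2)/96 + 7·e^(√(3)/2)/128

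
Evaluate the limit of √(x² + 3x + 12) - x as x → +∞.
This is an ∞ − ∞ indeterminate form.
Multiply and divide by the conjugate √(x²+3x + 12) + x; the x² terms cancel, leaving (3x + 12)/(√(x²+3x + 12)+x) → 3/2.
Limit = 3/2.

Final answer: 3/2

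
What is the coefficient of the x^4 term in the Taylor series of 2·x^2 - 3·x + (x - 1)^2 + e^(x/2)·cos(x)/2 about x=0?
Expand to order 4: 2·x^2 - 3·x + (x - 1)^2 + e^(x/2)·cos(x)/2 = -7·x^4/768 - 11·x^3/96 + 45·x^2/16 - 19·x/4 + 3/2 + O(x^5).
The coefficient of x^4 is -7/768.

Final answer: -7/768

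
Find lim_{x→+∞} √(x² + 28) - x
This is an ∞ − ∞ indeterminate form.
Multiply and divide by the conjugate √(x²+28) + x; the x² terms cancel, leaving 28/(√(x²+28)+x) → 0.
Limit = 0.

Final answer: 0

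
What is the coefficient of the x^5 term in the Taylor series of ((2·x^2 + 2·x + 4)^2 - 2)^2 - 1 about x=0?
Expand to order 5: ((2·x^2 + 2·x + 4)^2 - 2)^2 - 1 = 448·x^5 + 768·x^4 + 864·x^3 + 816·x^2 + 448·x + 195 + O(x^6).
The coefficient of x^5 is 448.

Final answer: 448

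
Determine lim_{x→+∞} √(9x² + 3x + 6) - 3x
As x → +∞: multiply by the conjugate to get (3x+6)/(√(9x²+3x+6)+3x); the denominator ~ 6x, so the limit is 3/6 = 1/2.
Limit = 1/2.

Final answer: 1/2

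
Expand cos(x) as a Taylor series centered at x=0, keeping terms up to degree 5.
x^4/24 - x^2/2 + 1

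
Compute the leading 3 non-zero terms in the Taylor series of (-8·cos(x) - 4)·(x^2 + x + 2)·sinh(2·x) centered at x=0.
-40·x^3 - 24·x^2 - 48·x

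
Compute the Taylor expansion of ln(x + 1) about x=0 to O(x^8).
x^7/7 - x^6/6 + x^5/5 - x^4/4 + x^3/3 - x^2/2 + x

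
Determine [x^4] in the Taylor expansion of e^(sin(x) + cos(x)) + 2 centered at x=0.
Expand to order 4: e^(sin(x) + cos(x)) + 2 = -5·e·x^4/24 - e·x^3/2 + e·x + 2 + e + O(x^5).
The coefficient of x^4 is -5·e/24.

Final answer: -5·e/24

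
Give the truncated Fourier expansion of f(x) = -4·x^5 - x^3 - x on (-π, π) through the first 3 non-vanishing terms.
(-950 - 8·π^4 + 158·π^2)·sin(x) + (-19·π^2 + 59/2 + 4·π^4)·sin(2·x) + (-8·π^4/3 - 338/81 + 142·π^2/27)·sin(3·x)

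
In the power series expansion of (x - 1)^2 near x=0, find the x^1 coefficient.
Expand to order 1: (x - 1)^2 = 1 - 2·x + O(x^2).
The coefficient of x^1 is -2.

Final answer: -2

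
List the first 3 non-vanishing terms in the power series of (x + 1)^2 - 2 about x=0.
x^2 + 2·x - 1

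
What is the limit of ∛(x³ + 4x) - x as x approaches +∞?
This is an ∞ − ∞ indeterminate form.
Multiply by (A² + AB + B²)/(A² + AB + B²) where A = ∛(x³+4x), B = x to use A³ − B³ = (A−B)(A²+AB+B²); the x³ terms cancel, leaving (4x)/(A²+AB+B²) with denominator ~ 3x², so the limit is 0.
Limit = 0.

Final answer: 0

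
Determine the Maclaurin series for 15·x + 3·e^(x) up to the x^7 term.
x^7/1680 + x^6/240 + x^5/40 + x^4/8 + x^3/2 + 3·x^2/2 + 18·x + 3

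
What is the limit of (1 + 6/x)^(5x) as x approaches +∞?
As x → +∞: write (1 + 6/x)^(5x) = ((1 + 6/x)^x)^5 → (e^6)^5 = e^30.
Limit = e^(30).

Final answer: e^(30)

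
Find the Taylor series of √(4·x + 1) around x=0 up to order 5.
28·x^5 - 10·x^4 + 4·x^3 - 2·x^2 + 2·x + 1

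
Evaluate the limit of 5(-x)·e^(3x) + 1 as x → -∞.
The product is a 0·∞ indeterminate form at x → -∞.
Rewrite the product as 5(-x) / e^(-3x) (an ∞/∞ form) and apply L'Hôpital, or use the standard hierarchy e^(3|x|) ≫ |(-x)| as x → -∞.
The indeterminate product → 0, so the limit = 1.

Final answer: 1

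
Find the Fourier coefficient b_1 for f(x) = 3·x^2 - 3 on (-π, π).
b_1 = (1/π) ∫_{-π}^{π} f(x)·sin(1x) dx.
Evaluate the integral (use parity and integration by parts as needed): b_1 = 0.

Final answer: 0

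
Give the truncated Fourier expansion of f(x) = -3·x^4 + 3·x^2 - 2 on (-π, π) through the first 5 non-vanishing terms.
(-156 + 24·π^2)·cos(x) + (12 - 6·π^2)·cos(2·x) + (-28/9 + 8·π^2/3)·cos(3·x) + (21/16 - 3·π^2/2)·cos(4·x) - 3·π^4/5 - 2 + π^2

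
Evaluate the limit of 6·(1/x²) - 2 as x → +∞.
Evaluate the dominant behaviour as x → +∞; each term tends to a finite value or vanishes.
Limit = -2.

Final answer: -2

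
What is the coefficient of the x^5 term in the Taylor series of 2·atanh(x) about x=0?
Expand to order 5: 2·atanh(x) = 2·x^5/5 + 2·x^3/3 + 2·x + O(x^6).
The coefficient of x^5 is 2/5.

Final answer: 2/5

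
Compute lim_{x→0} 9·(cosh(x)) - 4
Direct substitution at x = 0 gives 5.

Final answer: 5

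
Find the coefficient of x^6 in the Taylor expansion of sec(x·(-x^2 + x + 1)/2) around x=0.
Expand to order 6: sec(x·(-x^2 + x + 1)/2) = 7021·x^6/46080 - 19·x^5/96 - 43·x^4/384 + x^3/4 + x^2/8 + 1 + O(x^7).
The coefficient of x^6 is 7021/46080.

Final answer: 7021/46080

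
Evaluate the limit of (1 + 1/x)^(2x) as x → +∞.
As x → +∞: write (1 + 1/x)^(2x) = ((1 + 1/x)^x)^2 → (e^1)^2 = e^2.
Limit = e^(2).

Final answer: e^(2)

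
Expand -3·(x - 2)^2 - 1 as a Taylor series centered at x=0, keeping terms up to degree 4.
-3·x^2 + 12·x - 13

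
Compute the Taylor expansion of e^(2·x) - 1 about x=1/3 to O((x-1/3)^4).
-1 + e^(2/3) + 2·e^(2/3)·(x - 1/3) + 2·e^(2/3)·(x - 1/3)^2 + 4·e^(2/3)·(x - 1/3)^3/3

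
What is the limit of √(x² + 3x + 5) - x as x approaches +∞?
This is an ∞ − ∞ indeterminate form.
Multiply and divide by the conjugate √(x²+3x + 5) + x; the x² terms cancel, leaving (3x + 5)/(√(x²+3x + 5)+x) → 3/2.
Limit = 3/2.

Final answer: 3/2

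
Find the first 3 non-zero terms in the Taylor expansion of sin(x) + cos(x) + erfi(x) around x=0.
-x^2/2 + x·(1 + 2/√(π)) + 1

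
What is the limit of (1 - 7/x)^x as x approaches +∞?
As x → +∞: this is the defining limit (1 - 7/x)^x → e^(-7).
Limit = e^(-7).

Final answer: e^(-7)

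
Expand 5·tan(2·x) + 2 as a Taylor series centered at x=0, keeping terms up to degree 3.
40·x^3/3 + 10·x + 2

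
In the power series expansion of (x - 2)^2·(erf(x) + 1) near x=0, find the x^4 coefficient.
Expand to order 4: (x - 2)^2·(erf(x) + 1) = 8·x^4/(3·√(π)) - 2·x^3/(3·√(π)) + x^2·(1 - 8/√(π)) + x·(-4 + 8/√(π)) + 4 + O(x^5).
The coefficient of x^4 is 8/(3·√(π)).

Final answer: 8/(3·√(π))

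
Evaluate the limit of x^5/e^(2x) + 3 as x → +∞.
The quotient is an ∞/∞ indeterminate form as x → +∞.
The exponential denominator e^(2x) dominates the polynomial numerator (e^x ≫ x^5 as x → ∞), so the quotient → 0.
Adding the constant: 0 + 3 = 3. Limit = 3.

Final answer: 3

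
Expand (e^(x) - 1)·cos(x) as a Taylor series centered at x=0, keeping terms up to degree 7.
x^7/630 + x^6/720 - x^5/30 - 5·x^4/24 - x^3/3 + x^2/2 + x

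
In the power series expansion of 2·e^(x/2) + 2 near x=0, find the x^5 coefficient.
Expand to order 5: 2·e^(x/2) + 2 = x^5/1920 + x^4/192 + x^3/24 + x^2/4 + x + 4 + O(x^6).
The coefficient of x^5 is 1/1920.

Final answer: 1/1920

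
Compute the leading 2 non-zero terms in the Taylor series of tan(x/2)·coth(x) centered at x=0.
5·x^2/24 + 1/2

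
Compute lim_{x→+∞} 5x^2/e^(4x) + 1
The quotient is an ∞/∞ indeterminate form as x → +∞.
The exponential denominator e^(4x) dominates the polynomial numerator (e^x ≫ x^2 as x → ∞), so the quotient → 0.
Adding the constant: 0 + 1 = 1. Limit = 1.

Final answer: 1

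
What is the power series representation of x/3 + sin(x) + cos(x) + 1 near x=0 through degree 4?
x^4/24 - x^3/6 - x^2/2 + 4·x/3 + 2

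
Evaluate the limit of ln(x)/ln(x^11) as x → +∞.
This is an ∞/∞ indeterminate form as x → +∞.
Write ln(x^11) = 11·ln(x), reducing the quotient to 1/11.
Limit = 1/11.

Final answer: 1/11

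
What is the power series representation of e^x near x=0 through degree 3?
x^3/6 + x^2/2 + x + 1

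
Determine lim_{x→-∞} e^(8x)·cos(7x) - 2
Evaluate the dominant behaviour as x → -∞; each term tends to a finite value or vanishes.
Limit = -2.

Final answer: -2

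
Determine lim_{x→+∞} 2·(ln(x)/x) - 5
Evaluate the dominant behaviour as x → +∞; each term tends to a finite value or vanishes.
Limit = -5.

Final answer: -5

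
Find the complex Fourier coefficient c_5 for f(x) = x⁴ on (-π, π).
Compute the real Fourier coefficients first: a_5 = 48/625 - 8·π^2/25, b_5 = 0.
Then c_5 = (a_5 − i·b_5)/2 = 24/625 - 4·π^2/25.

Final answer: 24/625 - 4·π^2/25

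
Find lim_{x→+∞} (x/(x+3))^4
As x → +∞: x/(x+3) = 1/(1 + 3/x) → 1, and the 4th power of a limit-1 base also → 1.
Limit = 1.

Final answer: 1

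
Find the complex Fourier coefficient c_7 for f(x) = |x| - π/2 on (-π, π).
Compute the real Fourier coefficients first: a_7 = -4/(49·π), b_7 = 0.
Then c_7 = (a_7 − i·b_7)/2 = -2/(49·π).

Final answer: -2/(49·π)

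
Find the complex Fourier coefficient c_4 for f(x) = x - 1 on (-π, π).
Compute the real Fourier coefficients first: a_4 = 0, b_4 = -1/2.
Then c_4 = (a_4 − i·b_4)/2 = i/4.

Final answer: i/4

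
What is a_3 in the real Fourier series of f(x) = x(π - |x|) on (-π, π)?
a_3 = (1/π) ∫_{-π}^{π} f(x)·cos(3x) dx.
Evaluate the integral (use parity and integration by parts as needed): a_3 = 0.

Final answer: 0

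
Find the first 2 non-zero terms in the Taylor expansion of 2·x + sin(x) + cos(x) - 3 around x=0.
3·x - 2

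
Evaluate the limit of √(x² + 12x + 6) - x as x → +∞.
This is an ∞ − ∞ indeterminate form.
Multiply and divide by the conjugate √(x²+12x + 6) + x; the x² terms cancel, leaving (12x + 6)/(√(x²+12x + 6)+x) → 12/2 = 6.
Limit = 6.

Final answer: 6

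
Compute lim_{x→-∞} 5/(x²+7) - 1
Evaluate the dominant behaviour as x → -∞; each term tends to a finite value or vanishes.
Limit = -1.

Final answer: -1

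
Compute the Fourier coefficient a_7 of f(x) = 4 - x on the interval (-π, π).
a_7 = (1/π) ∫_{-π}^{π} f(x)·cos(7x) dx.
Evaluate the integral (use parity and integration by parts as needed): a_7 = 0.

Final answer: 0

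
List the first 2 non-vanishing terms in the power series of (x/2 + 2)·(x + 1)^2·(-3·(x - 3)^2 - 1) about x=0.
-90·x - 56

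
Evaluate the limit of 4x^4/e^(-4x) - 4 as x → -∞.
The quotient is an ∞/∞ indeterminate form as x → -∞.
Compare growth rates of the dominant terms (exponentials ≫ polynomials ≫ logarithms), or apply L'Hôpital's rule; the quotient → 0.
Adding the constant: 0 - 4 = -4. Limit = -4.

Final answer: -4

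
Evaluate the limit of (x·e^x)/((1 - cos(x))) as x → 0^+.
Both numerator and denominator → 0 as x → 0^+; this is a 0/0 indeterminate form.
Expand each to leading order near x = 0: numerator ~ x, denominator ~ x^2/2.
The limit of the ratio is ∞.

Final answer: ∞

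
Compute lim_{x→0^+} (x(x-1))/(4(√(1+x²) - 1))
Both numerator and denominator → 0 as x → 0^+; this is a 0/0 indeterminate form.
Expand each to leading order near x = 0: numerator ~ -x, denominator ~ 2·x^2.
The limit of the ratio is -∞.

Final answer: -∞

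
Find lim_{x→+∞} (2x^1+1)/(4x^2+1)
This is an ∞/∞ indeterminate form as x → +∞.
Divide numerator and denominator by x^2 and let the lower-order terms vanish; the numerator's degree 1 is below the denominator's degree 2, so the quotient → 0.
Limit = 0.

Final answer: 0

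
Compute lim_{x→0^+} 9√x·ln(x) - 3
The product is a 0·∞ indeterminate form at x → 0⁺.
Rewrite the product as 9·ln(x) / x^(-1/2) and apply L'Hôpital, or use the standard hierarchy x^(-1/2) ≫ |ln x| as x → 0⁺.
The indeterminate product → 0, so the limit = -3.

Final answer: -3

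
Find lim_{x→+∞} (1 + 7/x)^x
As x → +∞: this is the defining limit (1 + 7/x)^x → e^7.
Limit = e^(7).

Final answer: e^(7)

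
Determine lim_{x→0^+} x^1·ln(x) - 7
The product is a 0·∞ indeterminate form at x → 0⁺.
Rewrite the product as ln(x) / x^(-1) and apply L'Hôpital, or use the standard hierarchy x^(-1) ≫ |ln x| as x → 0⁺.
The indeterminate product → 0, so the limit = -7.

Final answer: -7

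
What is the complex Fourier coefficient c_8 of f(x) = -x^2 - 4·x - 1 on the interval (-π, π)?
Compute the real Fourier coefficients first: a_8 = -1/16, b_8 = 1.
Then c_8 = (a_8 − i·b_8)/2 = -1/32 - i/2.

Final answer: -1/32 - i/2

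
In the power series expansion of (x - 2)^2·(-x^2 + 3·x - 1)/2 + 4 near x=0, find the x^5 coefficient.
Expand to order 5: (x - 2)^2·(-x^2 + 3·x - 1)/2 + 4 = -x^4/2 + 7·x^3/2 - 17·x^2/2 + 8·x + 2 + O(x^6).
The coefficient of x^5 is 0.

Final answer: 0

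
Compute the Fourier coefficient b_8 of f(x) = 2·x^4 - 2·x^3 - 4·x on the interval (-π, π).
b_8 = (1/π) ∫_{-π}^{π} f(x)·sin(8x) dx.
Evaluate the integral (use parity and integration by parts as needed): b_8 = 61/64 + π^2/2.

Final answer: 61/64 + π^2/2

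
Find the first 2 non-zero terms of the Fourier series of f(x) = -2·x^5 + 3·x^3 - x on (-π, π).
(-518 - 4·π^4 + 86·π^2)·sin(x) + (-13·π^2 + 41/2 + 2·π^4)·sin(2·x)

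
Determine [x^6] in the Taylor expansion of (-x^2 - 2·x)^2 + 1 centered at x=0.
Expand to order 6: (-x^2 - 2·x)^2 + 1 = x^4 + 4·x^3 + 4·x^2 + 1 + O(x^7).
The coefficient of x^6 is 0.

Final answer: 0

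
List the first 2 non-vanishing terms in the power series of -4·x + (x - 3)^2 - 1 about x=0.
8 - 10·x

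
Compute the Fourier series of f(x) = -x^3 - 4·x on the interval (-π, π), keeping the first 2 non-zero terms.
(4 - 2·π^2)·sin(x) + (5/2 + π^2)·sin(2·x)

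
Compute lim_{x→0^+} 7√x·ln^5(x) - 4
The product is a 0·∞ indeterminate form at x → 0⁺.
Rewrite the product as 7·ln^5(x) / x^(-1/2) and apply L'Hôpital, or use the standard hierarchy x^(-1/2) ≫ |ln x|^5 as x → 0⁺.
The indeterminate product → 0, so the limit = -4.

Final answer: -4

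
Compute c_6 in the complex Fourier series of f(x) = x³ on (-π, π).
Compute the real Fourier coefficients first: a_6 = 0, b_6 = 1/18 - π^2/3.
Then c_6 = (a_6 − i·b_6)/2 = -i/36 + i·π^2/6.

Final answer: -i/36 + i·π^2/6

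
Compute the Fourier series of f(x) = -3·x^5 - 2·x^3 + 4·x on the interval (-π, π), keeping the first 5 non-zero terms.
(-688 - 6·π^4 + 116·π^2)·sin(x) + (-13·π^2 + 31/2 + 3·π^4)·sin(2·x) + (-2·π^4 + 16/27 + 28·π^2/9)·sin(3·x) + (-7·π^2/8 - 107/64 + 3·π^4/2)·sin(4·x) + (-6·π^4/5 + 976/625 + 4·π^2/25)·sin(5·x)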